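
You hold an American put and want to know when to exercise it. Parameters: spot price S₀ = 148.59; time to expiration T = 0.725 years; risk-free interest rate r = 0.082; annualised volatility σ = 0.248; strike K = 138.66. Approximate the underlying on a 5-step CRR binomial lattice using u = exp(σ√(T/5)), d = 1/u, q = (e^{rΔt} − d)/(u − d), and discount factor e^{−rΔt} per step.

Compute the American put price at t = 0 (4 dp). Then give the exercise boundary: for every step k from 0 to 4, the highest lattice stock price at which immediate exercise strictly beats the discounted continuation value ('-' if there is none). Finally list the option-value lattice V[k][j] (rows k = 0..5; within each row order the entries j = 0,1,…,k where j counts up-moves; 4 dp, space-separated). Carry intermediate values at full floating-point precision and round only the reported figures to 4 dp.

price = 5.4282
boundary = - - - 111.9312 123.0166
tree:
5.4282
9.5951 1.9938
16.4019 4.0010 0.3257
26.7288 7.9558 0.7160 0.0000
36.8154 15.6434 1.5740 0.0000 0.0000
45.9930 26.7288 3.4600 0.0000 0.0000 0.0000

params: Δt=0.14500 u=1.09904 d=0.90989 q=0.53964 e^(-rΔt)=0.98818
t_5 payoffs: 45.9930 26.7288 3.4600 0.0000 0.0000 0.0000
t_4: node(4,0) S=101.8446 payoff=36.8154 vs cont=35.1765 → 36.8154 [stop]  node(4,1) S=123.0166 payoff=15.6434 vs cont=14.0045 → 15.6434 [stop]  node(4,2) S=148.5900 payoff=0.0000 vs cont=1.5740 → 1.5740 [wait]  node(4,3) S=179.4797 payoff=0.0000 vs cont=0.0000 → 0.0000 [wait]  node(4,4) S=216.7909 payoff=0.0000 vs cont=0.0000 → 0.0000 [wait]  ⇒ S*(4)=123.0166
t_3: node(3,0) S=111.9312 payoff=26.7288 vs cont=25.0899 → 26.7288 [stop]  node(3,1) S=135.2000 payoff=3.4600 vs cont=7.9558 → 7.9558 [wait]  node(3,2) S=163.3061 payoff=0.0000 vs cont=0.7160 → 0.7160 [wait]  node(3,3) S=197.2551 payoff=0.0000 vs cont=0.0000 → 0.0000 [wait]  ⇒ S*(3)=111.9312
t_2: node(2,0) S=123.0166 payoff=15.6434 vs cont=16.4019 → 16.4019 [wait]  node(2,1) S=148.5900 payoff=0.0000 vs cont=4.0010 → 4.0010 [wait]  node(2,2) S=179.4797 payoff=0.0000 vs cont=0.3257 → 0.3257 [wait]  ⇒ S*(2)=-
t_1: node(1,0) S=135.2000 payoff=3.4600 vs cont=9.5951 → 9.5951 [wait]  node(1,1) S=163.3061 payoff=0.0000 vs cont=1.9938 → 1.9938 [wait]  ⇒ S*(1)=-
t_0: node(0,0) S=148.5900 payoff=0.0000 vs cont=5.4282 → 5.4282 [wait]  ⇒ S*(0)=-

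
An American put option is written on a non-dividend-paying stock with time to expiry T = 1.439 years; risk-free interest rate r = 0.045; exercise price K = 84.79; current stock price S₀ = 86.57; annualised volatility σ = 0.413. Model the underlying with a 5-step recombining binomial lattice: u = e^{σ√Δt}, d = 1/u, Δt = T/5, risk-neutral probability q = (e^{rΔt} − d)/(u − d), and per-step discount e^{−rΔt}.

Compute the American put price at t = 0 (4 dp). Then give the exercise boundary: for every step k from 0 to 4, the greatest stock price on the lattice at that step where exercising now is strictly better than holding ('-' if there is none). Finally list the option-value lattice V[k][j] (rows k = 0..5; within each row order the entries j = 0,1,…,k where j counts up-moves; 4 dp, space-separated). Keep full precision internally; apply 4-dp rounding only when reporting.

Δt=0.28780, u=1.24802, d=0.80127, q=0.47401, disc=e^(-rΔt)=0.98713
k=5 terminal: V=max(K-S,0) → 56.1975 40.2554 15.4244 0.0000 0.0000 0.0000
k=4: j=0 S=35.6841 intr=49.1059 cont=48.0149 V=49.1059[EX]; j=1 S=55.5803 intr=29.2097 cont=28.1186 V=29.2097[EX]; j=2 S=86.5700 intr=0.0000 cont=8.0086 V=8.0086[hold]; j=3 S=134.8385 intr=0.0000 cont=0.0000 V=0.0000[hold]; j=4 S=210.0198 intr=0.0000 cont=0.0000 V=0.0000[hold]  S*(4)=55.5803
k=3: j=0 S=44.5346 intr=40.2554 cont=39.1643 V=40.2554[EX]; j=1 S=69.3656 intr=15.4244 cont=18.9136 V=18.9136[hold]; j=2 S=108.0415 intr=0.0000 cont=4.1582 V=4.1582[hold]; j=3 S=168.2817 intr=0.0000 cont=0.0000 V=0.0000[hold]  S*(3)=44.5346
k=2: j=0 S=55.5803 intr=29.2097 cont=29.7513 V=29.7513[hold]; j=1 S=86.5700 intr=0.0000 cont=11.7660 V=11.7660[hold]; j=2 S=134.8385 intr=0.0000 cont=2.1590 V=2.1590[hold]  S*(2)=-
k=1: j=0 S=69.3656 intr=15.4244 cont=20.9529 V=20.9529[hold]; j=1 S=108.0415 intr=0.0000 cont=7.1194 V=7.1194[hold]  S*(1)=-
k=0: j=0 S=86.5700 intr=0.0000 cont=14.2104 V=14.2104[hold]  S*(0)=-

price = 14.2104
boundary = - - - 44.5346 55.5803
tree:
14.2104
20.9529 7.1194
29.7513 11.7660 2.1590
40.2554 18.9136 4.1582 0.0000
49.1059 29.2097 8.0086 0.0000 0.0000
56.1975 40.2554 15.4244 0.0000 0.0000 0.0000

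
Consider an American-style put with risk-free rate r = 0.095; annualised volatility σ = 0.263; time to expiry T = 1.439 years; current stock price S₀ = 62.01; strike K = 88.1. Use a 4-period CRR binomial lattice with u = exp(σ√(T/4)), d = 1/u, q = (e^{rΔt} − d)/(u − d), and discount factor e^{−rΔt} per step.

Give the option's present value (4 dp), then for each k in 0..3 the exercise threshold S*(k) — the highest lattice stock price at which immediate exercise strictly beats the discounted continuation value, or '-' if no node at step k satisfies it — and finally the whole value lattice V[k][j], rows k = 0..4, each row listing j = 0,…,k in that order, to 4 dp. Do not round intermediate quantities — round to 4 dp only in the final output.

Δt=0.35975, u=1.17087, d=0.85407, q=0.57039, disc=e^(-rΔt)=0.96640
k=4 terminal: V=max(K-S,0) → 55.1064 42.8680 26.0900 3.0885 0.0000
k=3: j=0 S=38.6312 intr=49.4688 cont=46.5087 V=49.4688[EX]; j=1 S=52.9607 intr=35.1393 cont=32.1792 V=35.1393[EX]; j=2 S=72.6055 intr=15.4945 cont=12.5344 V=15.4945[EX]; j=3 S=99.5372 intr=0.0000 cont=1.2823 V=1.2823[hold]  S*(3)=72.6055
k=2: j=0 S=45.2320 intr=42.8680 cont=39.9079 V=42.8680[EX]; j=1 S=62.0100 intr=26.0900 cont=23.1299 V=26.0900[EX]; j=2 S=85.0115 intr=3.0885 cont=7.1398 V=7.1398[hold]  S*(2)=62.0100
k=1: j=0 S=52.9607 intr=35.1393 cont=32.1792 V=35.1393[EX]; j=1 S=72.6055 intr=15.4945 cont=14.7676 V=15.4945[EX]  S*(1)=72.6055
k=0: j=0 S=62.0100 intr=26.0900 cont=23.1299 V=26.0900[EX]  S*(0)=62.0100

price = 26.0900
boundary = 62.0100 72.6055 62.0100 72.6055
tree:
26.0900
35.1393 15.4945
42.8680 26.0900 7.1398
49.4688 35.1393 15.4945 1.2823
55.1064 42.8680 26.0900 3.0885 0.0000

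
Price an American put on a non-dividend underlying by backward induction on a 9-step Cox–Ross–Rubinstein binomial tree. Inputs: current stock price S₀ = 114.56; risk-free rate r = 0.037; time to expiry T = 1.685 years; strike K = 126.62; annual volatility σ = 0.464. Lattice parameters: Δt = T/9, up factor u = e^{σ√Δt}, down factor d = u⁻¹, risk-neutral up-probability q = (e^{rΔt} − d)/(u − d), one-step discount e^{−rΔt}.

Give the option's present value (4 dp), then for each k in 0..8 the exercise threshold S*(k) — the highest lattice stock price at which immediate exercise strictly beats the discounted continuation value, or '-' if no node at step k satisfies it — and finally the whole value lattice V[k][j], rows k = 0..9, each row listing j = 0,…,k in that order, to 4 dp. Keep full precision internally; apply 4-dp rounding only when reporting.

Δt=0.18722  u=1.22234  d=0.81810  q=0.46717  discount=0.99310
step 9 (expiry): payoffs max(K−S,0) = 107.8140 98.5215 84.6375 63.8930 32.8983 0.0000 0.0000 0.0000 0.0000 0.0000
step 8: (k=8,j=0): S=22.9874, (K−S)⁺=103.6326, hold=102.7585 ⇒ V=103.6326 exercise | (k=8,j=1): S=34.3460, (K−S)⁺=92.2740, hold=91.3999 ⇒ V=92.2740 exercise | (k=8,j=2): S=51.3170, (K−S)⁺=75.3030, hold=74.4289 ⇒ V=75.3030 exercise | (k=8,j=3): S=76.6738, (K−S)⁺=49.9462, hold=49.0721 ⇒ V=49.9462 exercise | (k=8,j=4): S=114.5600, (K−S)⁺=12.0600, hold=17.4081 ⇒ V=17.4081 continue | (k=8,j=5): S=171.1665, (K−S)⁺=0.0000, hold=0.0000 ⇒ V=0.0000 continue | (k=8,j=6): S=255.7434, (K−S)⁺=0.0000, hold=0.0000 ⇒ V=0.0000 continue | (k=8,j=7): S=382.1116, (K−S)⁺=0.0000, hold=0.0000 ⇒ V=0.0000 continue | (k=8,j=8): S=570.9210, (K−S)⁺=0.0000, hold=0.0000 ⇒ V=0.0000 continue  boundary S*=76.6738
step 7: (k=7,j=0): S=28.0985, (K−S)⁺=98.5215, hold=97.6474 ⇒ V=98.5215 exercise | (k=7,j=1): S=41.9825, (K−S)⁺=84.6375, hold=83.7634 ⇒ V=84.6375 exercise | (k=7,j=2): S=62.7270, (K−S)⁺=63.8930, hold=63.0189 ⇒ V=63.8930 exercise | (k=7,j=3): S=93.7217, (K−S)⁺=32.8983, hold=34.5055 ⇒ V=34.5055 continue | (k=7,j=4): S=140.0315, (K−S)⁺=0.0000, hold=9.2115 ⇒ V=9.2115 continue | (k=7,j=5): S=209.2241, (K−S)⁺=0.0000, hold=0.0000 ⇒ V=0.0000 continue | (k=7,j=6): S=312.6060, (K−S)⁺=0.0000, hold=0.0000 ⇒ V=0.0000 continue | (k=7,j=7): S=467.0712, (K−S)⁺=0.0000, hold=0.0000 ⇒ V=0.0000 continue  boundary S*=62.7270
step 6: (k=6,j=0): S=34.3460, (K−S)⁺=92.2740, hold=91.3999 ⇒ V=92.2740 exercise | (k=6,j=1): S=51.3170, (K−S)⁺=75.3030, hold=74.4289 ⇒ V=75.3030 exercise | (k=6,j=2): S=76.6738, (K−S)⁺=49.9462, hold=49.8177 ⇒ V=49.9462 exercise | (k=6,j=3): S=114.5600, (K−S)⁺=12.0600, hold=22.5322 ⇒ V=22.5322 continue | (k=6,j=4): S=171.1665, (K−S)⁺=0.0000, hold=4.8743 ⇒ V=4.8743 continue | (k=6,j=5): S=255.7434, (K−S)⁺=0.0000, hold=0.0000 ⇒ V=0.0000 continue | (k=6,j=6): S=382.1116, (K−S)⁺=0.0000, hold=0.0000 ⇒ V=0.0000 continue  boundary S*=76.6738
step 5: (k=5,j=0): S=41.9825, (K−S)⁺=84.6375, hold=83.7634 ⇒ V=84.6375 exercise | (k=5,j=1): S=62.7270, (K−S)⁺=63.8930, hold=63.0189 ⇒ V=63.8930 exercise | (k=5,j=2): S=93.7217, (K−S)⁺=32.8983, hold=36.8828 ⇒ V=36.8828 continue | (k=5,j=3): S=140.0315, (K−S)⁺=0.0000, hold=14.1843 ⇒ V=14.1843 continue | (k=5,j=4): S=209.2241, (K−S)⁺=0.0000, hold=2.5792 ⇒ V=2.5792 continue | (k=5,j=5): S=312.6060, (K−S)⁺=0.0000, hold=0.0000 ⇒ V=0.0000 continue  boundary S*=62.7270
step 4: (k=4,j=0): S=51.3170, (K−S)⁺=75.3030, hold=74.4289 ⇒ V=75.3030 exercise | (k=4,j=1): S=76.6738, (K−S)⁺=49.9462, hold=50.9206 ⇒ V=50.9206 continue | (k=4,j=2): S=114.5600, (K−S)⁺=12.0600, hold=26.0973 ⇒ V=26.0973 continue | (k=4,j=3): S=171.1665, (K−S)⁺=0.0000, hold=8.7023 ⇒ V=8.7023 continue | (k=4,j=4): S=255.7434, (K−S)⁺=0.0000, hold=1.3648 ⇒ V=1.3648 continue  boundary S*=51.3170
step 3: (k=3,j=0): S=62.7270, (K−S)⁺=63.8930, hold=63.4710 ⇒ V=63.8930 exercise | (k=3,j=1): S=93.7217, (K−S)⁺=32.8983, hold=39.0524 ⇒ V=39.0524 continue | (k=3,j=2): S=140.0315, (K−S)⁺=0.0000, hold=17.8468 ⇒ V=17.8468 continue | (k=3,j=3): S=209.2241, (K−S)⁺=0.0000, hold=5.2380 ⇒ V=5.2380 continue  boundary S*=62.7270
step 2: (k=2,j=0): S=76.6738, (K−S)⁺=49.9462, hold=51.9272 ⇒ V=51.9272 continue | (k=2,j=1): S=114.5600, (K−S)⁺=12.0600, hold=28.9445 ⇒ V=28.9445 continue | (k=2,j=2): S=171.1665, (K−S)⁺=0.0000, hold=11.8738 ⇒ V=11.8738 continue  boundary S*=-
step 1: (k=1,j=0): S=93.7217, (K−S)⁺=32.8983, hold=40.9060 ⇒ V=40.9060 continue | (k=1,j=1): S=140.0315, (K−S)⁺=0.0000, hold=20.8248 ⇒ V=20.8248 continue  boundary S*=-
step 0: (k=0,j=0): S=114.5600, (K−S)⁺=12.0600, hold=31.3070 ⇒ V=31.3070 continue  boundary S*=-

price = 31.3070
boundary = - - - 62.7270 51.3170 62.7270 76.6738 62.7270 76.6738
tree:
31.3070
40.9060 20.8248
51.9272 28.9445 11.8738
63.8930 39.0524 17.8468 5.2380
75.3030 50.9206 26.0973 8.7023 1.3648
84.6375 63.8930 36.8828 14.1843 2.5792 0.0000
92.2740 75.3030 49.9462 22.5322 4.8743 0.0000 0.0000
98.5215 84.6375 63.8930 34.5055 9.2115 0.0000 0.0000 0.0000
103.6326 92.2740 75.3030 49.9462 17.4081 0.0000 0.0000 0.0000 0.0000
107.8140 98.5215 84.6375 63.8930 32.8983 0.0000 0.0000 0.0000 0.0000 0.0000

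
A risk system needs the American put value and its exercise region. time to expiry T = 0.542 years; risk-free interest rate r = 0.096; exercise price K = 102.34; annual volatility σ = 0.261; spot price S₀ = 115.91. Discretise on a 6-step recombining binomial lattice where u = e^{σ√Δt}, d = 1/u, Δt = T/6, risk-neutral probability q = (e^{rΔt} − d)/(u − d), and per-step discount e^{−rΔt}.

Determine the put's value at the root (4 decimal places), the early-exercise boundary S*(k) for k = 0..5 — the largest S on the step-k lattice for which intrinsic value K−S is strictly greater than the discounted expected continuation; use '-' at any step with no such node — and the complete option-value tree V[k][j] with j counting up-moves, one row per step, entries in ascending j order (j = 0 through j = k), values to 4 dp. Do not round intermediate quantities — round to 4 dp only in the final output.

Δt=0.09033  u=1.08160  d=0.92455  q=0.53586  discount=0.99137
step 6 (expiry): payoffs max(K−S,0) = 29.9445 17.6469 3.2603 0.0000 0.0000 0.0000 0.0000
step 5: (k=5,j=0): S=78.3033, (K−S)⁺=24.0367, hold=23.1530 ⇒ V=24.0367 exercise | (k=5,j=1): S=91.6044, (K−S)⁺=10.7356, hold=9.8519 ⇒ V=10.7356 exercise | (k=5,j=2): S=107.1649, (K−S)⁺=0.0000, hold=1.5002 ⇒ V=1.5002 continue | (k=5,j=3): S=125.3687, (K−S)⁺=0.0000, hold=0.0000 ⇒ V=0.0000 continue | (k=5,j=4): S=146.6646, (K−S)⁺=0.0000, hold=0.0000 ⇒ V=0.0000 continue | (k=5,j=5): S=171.5781, (K−S)⁺=0.0000, hold=0.0000 ⇒ V=0.0000 continue  boundary S*=91.6044
step 4: (k=4,j=0): S=84.6931, (K−S)⁺=17.6469, hold=16.7632 ⇒ V=17.6469 exercise | (k=4,j=1): S=99.0797, (K−S)⁺=3.2603, hold=5.7368 ⇒ V=5.7368 continue | (k=4,j=2): S=115.9100, (K−S)⁺=0.0000, hold=0.6903 ⇒ V=0.6903 continue | (k=4,j=3): S=135.5992, (K−S)⁺=0.0000, hold=0.0000 ⇒ V=0.0000 continue | (k=4,j=4): S=158.6330, (K−S)⁺=0.0000, hold=0.0000 ⇒ V=0.0000 continue  boundary S*=84.6931
step 3: (k=3,j=0): S=91.6044, (K−S)⁺=10.7356, hold=11.1675 ⇒ V=11.1675 continue | (k=3,j=1): S=107.1649, (K−S)⁺=0.0000, hold=3.0064 ⇒ V=3.0064 continue | (k=3,j=2): S=125.3687, (K−S)⁺=0.0000, hold=0.3176 ⇒ V=0.3176 continue | (k=3,j=3): S=146.6646, (K−S)⁺=0.0000, hold=0.0000 ⇒ V=0.0000 continue  boundary S*=-
step 2: (k=2,j=0): S=99.0797, (K−S)⁺=3.2603, hold=6.7356 ⇒ V=6.7356 continue | (k=2,j=1): S=115.9100, (K−S)⁺=0.0000, hold=1.5521 ⇒ V=1.5521 continue | (k=2,j=2): S=135.5992, (K−S)⁺=0.0000, hold=0.1462 ⇒ V=0.1462 continue  boundary S*=-
step 1: (k=1,j=0): S=107.1649, (K−S)⁺=0.0000, hold=3.9238 ⇒ V=3.9238 continue | (k=1,j=1): S=125.3687, (K−S)⁺=0.0000, hold=0.7918 ⇒ V=0.7918 continue  boundary S*=-
step 0: (k=0,j=0): S=115.9100, (K−S)⁺=0.0000, hold=2.2261 ⇒ V=2.2261 continue  boundary S*=-

price = 2.2261
boundary = - - - - 84.6931 91.6044
tree:
2.2261
3.9238 0.7918
6.7356 1.5521 0.1462
11.1675 3.0064 0.3176 0.0000
17.6469 5.7368 0.6903 0.0000 0.0000
24.0367 10.7356 1.5002 0.0000 0.0000 0.0000
29.9445 17.6469 3.2603 0.0000 0.0000 0.0000 0.0000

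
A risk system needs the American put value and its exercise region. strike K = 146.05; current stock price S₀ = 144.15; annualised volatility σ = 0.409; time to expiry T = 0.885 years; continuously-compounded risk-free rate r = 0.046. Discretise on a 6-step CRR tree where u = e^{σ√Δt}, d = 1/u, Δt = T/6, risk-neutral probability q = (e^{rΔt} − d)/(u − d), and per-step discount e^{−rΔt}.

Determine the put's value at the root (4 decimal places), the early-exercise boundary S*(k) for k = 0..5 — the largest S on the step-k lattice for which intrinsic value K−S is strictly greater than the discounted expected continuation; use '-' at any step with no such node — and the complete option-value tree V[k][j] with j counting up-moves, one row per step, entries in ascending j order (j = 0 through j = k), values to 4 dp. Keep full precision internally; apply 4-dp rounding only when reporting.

params: Δt=0.14750 u=1.17009 d=0.85464 q=0.48239 e^(-rΔt)=0.99324
t_6 payoffs: 89.8803 69.1476 40.7624 1.9000 0.0000 0.0000 0.0000
t_5: node(5,0) S=65.7235 payoff=80.3265 vs cont=79.3389 → 80.3265 [stop]  node(5,1) S=89.9826 payoff=56.0674 vs cont=55.0798 → 56.0674 [stop]  node(5,2) S=123.1958 payoff=22.8542 vs cont=21.8666 → 22.8542 [stop]  node(5,3) S=168.6683 payoff=0.0000 vs cont=0.9768 → 0.9768 [wait]  node(5,4) S=230.9249 payoff=0.0000 vs cont=0.0000 → 0.0000 [wait]  node(5,5) S=316.1610 payoff=0.0000 vs cont=0.0000 → 0.0000 [wait]  ⇒ S*(5)=123.1958
t_4: node(4,0) S=76.9024 payoff=69.1476 vs cont=68.1600 → 69.1476 [stop]  node(4,1) S=105.2876 payoff=40.7624 vs cont=39.7748 → 40.7624 [stop]  node(4,2) S=144.1500 payoff=1.9000 vs cont=12.2175 → 12.2175 [wait]  node(4,3) S=197.3568 payoff=0.0000 vs cont=0.5022 → 0.5022 [wait]  node(4,4) S=270.2026 payoff=0.0000 vs cont=0.0000 → 0.0000 [wait]  ⇒ S*(4)=105.2876
t_3: node(3,0) S=89.9826 payoff=56.0674 vs cont=55.0798 → 56.0674 [stop]  node(3,1) S=123.1958 payoff=22.8542 vs cont=26.8100 → 26.8100 [wait]  node(3,2) S=168.6683 payoff=0.0000 vs cont=6.5217 → 6.5217 [wait]  node(3,3) S=230.9249 payoff=0.0000 vs cont=0.2582 → 0.2582 [wait]  ⇒ S*(3)=89.9826
t_2: node(2,0) S=105.2876 payoff=40.7624 vs cont=41.6702 → 41.6702 [wait]  node(2,1) S=144.1500 payoff=1.9000 vs cont=16.9080 → 16.9080 [wait]  node(2,2) S=197.3568 payoff=0.0000 vs cont=3.4766 → 3.4766 [wait]  ⇒ S*(2)=-
t_1: node(1,0) S=123.1958 payoff=22.8542 vs cont=29.5241 → 29.5241 [wait]  node(1,1) S=168.6683 payoff=0.0000 vs cont=10.3583 → 10.3583 [wait]  ⇒ S*(1)=-
t_0: node(0,0) S=144.1500 payoff=1.9000 vs cont=20.1415 → 20.1415 [wait]  ⇒ S*(0)=-

price = 20.1415
boundary = - - - 89.9826 105.2876 123.1958
tree:
20.1415
29.5241 10.3583
41.6702 16.9080 3.4766
56.0674 26.8100 6.5217 0.2582
69.1476 40.7624 12.2175 0.5022 0.0000
80.3265 56.0674 22.8542 0.9768 0.0000 0.0000
89.8803 69.1476 40.7624 1.9000 0.0000 0.0000 0.0000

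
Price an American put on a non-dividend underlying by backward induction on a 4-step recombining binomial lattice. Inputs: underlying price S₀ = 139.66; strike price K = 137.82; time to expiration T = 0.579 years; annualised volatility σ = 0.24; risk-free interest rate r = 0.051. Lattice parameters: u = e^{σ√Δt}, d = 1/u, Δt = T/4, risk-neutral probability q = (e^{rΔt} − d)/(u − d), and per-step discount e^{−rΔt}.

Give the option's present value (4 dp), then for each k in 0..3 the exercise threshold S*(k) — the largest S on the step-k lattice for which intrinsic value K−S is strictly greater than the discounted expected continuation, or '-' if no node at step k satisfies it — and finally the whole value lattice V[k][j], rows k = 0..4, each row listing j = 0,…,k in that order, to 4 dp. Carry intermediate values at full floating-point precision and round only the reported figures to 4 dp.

price = 7.3588
boundary = - - 116.3485 127.4725
tree:
7.3588
12.8252 2.3716
21.4715 4.9539 0.0000
31.6247 10.3475 0.0000 0.0000
40.8919 21.4715 0.0000 0.0000 0.0000

Δt=0.14475, u=1.09561, d=0.91273, q=0.51771, disc=e^(-rΔt)=0.99264
k=4 terminal: V=max(K-S,0) → 40.8919 21.4715 0.0000 0.0000 0.0000
k=3: j=0 S=106.1953 intr=31.6247 cont=30.6111 V=31.6247[EX]; j=1 S=127.4725 intr=10.3475 cont=10.2794 V=10.3475[EX]; j=2 S=153.0128 intr=0.0000 cont=0.0000 V=0.0000[hold]; j=3 S=183.6703 intr=0.0000 cont=0.0000 V=0.0000[hold]  S*(3)=127.4725
k=2: j=0 S=116.3485 intr=21.4715 cont=20.4578 V=21.4715[EX]; j=1 S=139.6600 intr=0.0000 cont=4.9539 V=4.9539[hold]; j=2 S=167.6422 intr=0.0000 cont=0.0000 V=0.0000[hold]  S*(2)=116.3485
k=1: j=0 S=127.4725 intr=10.3475 cont=12.8252 V=12.8252[hold]; j=1 S=153.0128 intr=0.0000 cont=2.3716 V=2.3716[hold]  S*(1)=-
k=0: j=0 S=139.6600 intr=0.0000 cont=7.3588 V=7.3588[hold]  S*(0)=-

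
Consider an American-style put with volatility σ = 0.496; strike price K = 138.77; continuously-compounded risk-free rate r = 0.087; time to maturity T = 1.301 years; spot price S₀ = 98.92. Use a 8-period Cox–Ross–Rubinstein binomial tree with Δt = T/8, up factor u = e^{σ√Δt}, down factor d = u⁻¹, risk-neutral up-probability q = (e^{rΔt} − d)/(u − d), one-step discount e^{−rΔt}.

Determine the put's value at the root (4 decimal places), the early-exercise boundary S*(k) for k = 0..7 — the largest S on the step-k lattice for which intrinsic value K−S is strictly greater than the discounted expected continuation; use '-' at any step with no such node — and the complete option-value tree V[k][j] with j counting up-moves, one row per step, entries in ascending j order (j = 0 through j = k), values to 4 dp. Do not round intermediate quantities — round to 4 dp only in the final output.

Δt=0.16262  u=1.22143  d=0.81871  q=0.48554  discount=0.98595
step 8 (expiry): payoffs max(K−S,0) = 118.8017 108.9796 94.3261 72.4647 39.8500 0.0000 0.0000 0.0000 0.0000
step 7: (k=7,j=0): S=24.3898, (K−S)⁺=114.3802, hold=112.4306 ⇒ V=114.3802 exercise | (k=7,j=1): S=36.3868, (K−S)⁺=102.3832, hold=100.4336 ⇒ V=102.3832 exercise | (k=7,j=2): S=54.2850, (K−S)⁺=84.4850, hold=82.5354 ⇒ V=84.4850 exercise | (k=7,j=3): S=80.9872, (K−S)⁺=57.7828, hold=55.8333 ⇒ V=57.7828 exercise | (k=7,j=4): S=120.8237, (K−S)⁺=17.9463, hold=20.2131 ⇒ V=20.2131 continue | (k=7,j=5): S=180.2553, (K−S)⁺=0.0000, hold=0.0000 ⇒ V=0.0000 continue | (k=7,j=6): S=268.9205, (K−S)⁺=0.0000, hold=0.0000 ⇒ V=0.0000 continue | (k=7,j=7): S=401.1990, (K−S)⁺=0.0000, hold=0.0000 ⇒ V=0.0000 continue  boundary S*=80.9872
step 6: (k=6,j=0): S=29.7904, (K−S)⁺=108.9796, hold=107.0301 ⇒ V=108.9796 exercise | (k=6,j=1): S=44.4439, (K−S)⁺=94.3261, hold=92.3765 ⇒ V=94.3261 exercise | (k=6,j=2): S=66.3053, (K−S)⁺=72.4647, hold=70.5152 ⇒ V=72.4647 exercise | (k=6,j=3): S=98.9200, (K−S)⁺=39.8500, hold=38.9856 ⇒ V=39.8500 exercise | (k=6,j=4): S=147.5775, (K−S)⁺=0.0000, hold=10.2527 ⇒ V=10.2527 continue | (k=6,j=5): S=220.1689, (K−S)⁺=0.0000, hold=0.0000 ⇒ V=0.0000 continue | (k=6,j=6): S=328.4671, (K−S)⁺=0.0000, hold=0.0000 ⇒ V=0.0000 continue  boundary S*=98.9200
step 5: (k=5,j=0): S=36.3868, (K−S)⁺=102.3832, hold=100.4336 ⇒ V=102.3832 exercise | (k=5,j=1): S=54.2850, (K−S)⁺=84.4850, hold=82.5354 ⇒ V=84.4850 exercise | (k=5,j=2): S=80.9872, (K−S)⁺=57.7828, hold=55.8333 ⇒ V=57.7828 exercise | (k=5,j=3): S=120.8237, (K−S)⁺=17.9463, hold=25.1213 ⇒ V=25.1213 continue | (k=5,j=4): S=180.2553, (K−S)⁺=0.0000, hold=5.2005 ⇒ V=5.2005 continue | (k=5,j=5): S=268.9205, (K−S)⁺=0.0000, hold=0.0000 ⇒ V=0.0000 continue  boundary S*=80.9872
step 4: (k=4,j=0): S=44.4439, (K−S)⁺=94.3261, hold=92.3765 ⇒ V=94.3261 exercise | (k=4,j=1): S=66.3053, (K−S)⁺=72.4647, hold=70.5152 ⇒ V=72.4647 exercise | (k=4,j=2): S=98.9200, (K−S)⁺=39.8500, hold=41.3353 ⇒ V=41.3353 continue | (k=4,j=3): S=147.5775, (K−S)⁺=0.0000, hold=15.2318 ⇒ V=15.2318 continue | (k=4,j=4): S=220.1689, (K−S)⁺=0.0000, hold=2.6378 ⇒ V=2.6378 continue  boundary S*=66.3053
step 3: (k=3,j=0): S=54.2850, (K−S)⁺=84.4850, hold=82.5354 ⇒ V=84.4850 exercise | (k=3,j=1): S=80.9872, (K−S)⁺=57.7828, hold=56.5443 ⇒ V=57.7828 exercise | (k=3,j=2): S=120.8237, (K−S)⁺=17.9463, hold=28.2583 ⇒ V=28.2583 continue | (k=3,j=3): S=180.2553, (K−S)⁺=0.0000, hold=8.9888 ⇒ V=8.9888 continue  boundary S*=80.9872
step 2: (k=2,j=0): S=66.3053, (K−S)⁺=72.4647, hold=70.5152 ⇒ V=72.4647 exercise | (k=2,j=1): S=98.9200, (K−S)⁺=39.8500, hold=42.8370 ⇒ V=42.8370 continue | (k=2,j=2): S=147.5775, (K−S)⁺=0.0000, hold=18.6366 ⇒ V=18.6366 continue  boundary S*=66.3053
step 1: (k=1,j=0): S=80.9872, (K−S)⁺=57.7828, hold=57.2632 ⇒ V=57.7828 exercise | (k=1,j=1): S=120.8237, (K−S)⁺=17.9463, hold=30.6499 ⇒ V=30.6499 continue  boundary S*=80.9872
step 0: (k=0,j=0): S=98.9200, (K−S)⁺=39.8500, hold=43.9819 ⇒ V=43.9819 continue  boundary S*=-

price = 43.9819
boundary = - 80.9872 66.3053 80.9872 66.3053 80.9872 98.9200 80.9872
tree:
43.9819
57.7828 30.6499
72.4647 42.8370 18.6366
84.4850 57.7828 28.2583 8.9888
94.3261 72.4647 41.3353 15.2318 2.6378
102.3832 84.4850 57.7828 25.1213 5.2005 0.0000
108.9796 94.3261 72.4647 39.8500 10.2527 0.0000 0.0000
114.3802 102.3832 84.4850 57.7828 20.2131 0.0000 0.0000 0.0000
118.8017 108.9796 94.3261 72.4647 39.8500 0.0000 0.0000 0.0000 0.0000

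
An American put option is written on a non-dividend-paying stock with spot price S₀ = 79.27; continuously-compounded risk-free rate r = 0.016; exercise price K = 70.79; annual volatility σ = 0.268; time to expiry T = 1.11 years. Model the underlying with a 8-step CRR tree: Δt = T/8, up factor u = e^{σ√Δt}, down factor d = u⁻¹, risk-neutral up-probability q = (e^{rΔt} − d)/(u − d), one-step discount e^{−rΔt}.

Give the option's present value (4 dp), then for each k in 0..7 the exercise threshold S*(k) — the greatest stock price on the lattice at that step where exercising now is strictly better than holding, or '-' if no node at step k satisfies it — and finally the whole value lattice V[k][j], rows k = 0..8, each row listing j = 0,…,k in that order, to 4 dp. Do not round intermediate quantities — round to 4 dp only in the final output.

Δt=0.13875, u=1.10498, d=0.90499, q=0.48618, disc=e^(-rΔt)=0.99778
k=8 terminal: V=max(K-S,0) → 35.1226 27.2407 17.6171 5.8669 0.0000 0.0000 0.0000 0.0000 0.0000
k=7: j=0 S=39.4118 intr=31.3782 cont=31.2212 V=31.3782[EX]; j=1 S=48.1211 intr=22.6689 cont=22.5119 V=22.6689[EX]; j=2 S=58.7550 intr=12.0350 cont=11.8780 V=12.0350[EX]; j=3 S=71.7388 intr=0.0000 cont=3.0078 V=3.0078[hold]; j=4 S=87.5918 intr=0.0000 cont=0.0000 V=0.0000[hold]; j=5 S=106.9480 intr=0.0000 cont=0.0000 V=0.0000[hold]; j=6 S=130.5816 intr=0.0000 cont=0.0000 V=0.0000[hold]; j=7 S=159.4378 intr=0.0000 cont=0.0000 V=0.0000[hold]  S*(7)=58.7550
k=6: j=0 S=43.5493 intr=27.2407 cont=27.0837 V=27.2407[EX]; j=1 S=53.1729 intr=17.6171 cont=17.4601 V=17.6171[EX]; j=2 S=64.9231 intr=5.8669 cont=7.6292 V=7.6292[hold]; j=3 S=79.2700 intr=0.0000 cont=1.5421 V=1.5421[hold]; j=4 S=96.7872 intr=0.0000 cont=0.0000 V=0.0000[hold]; j=5 S=118.1755 intr=0.0000 cont=0.0000 V=0.0000[hold]; j=6 S=144.2902 intr=0.0000 cont=0.0000 V=0.0000[hold]  S*(6)=53.1729
k=5: j=0 S=48.1211 intr=22.6689 cont=22.5119 V=22.6689[EX]; j=1 S=58.7550 intr=12.0350 cont=12.7329 V=12.7329[hold]; j=2 S=71.7388 intr=0.0000 cont=4.6594 V=4.6594[hold]; j=3 S=87.5918 intr=0.0000 cont=0.7906 V=0.7906[hold]; j=4 S=106.9480 intr=0.0000 cont=0.0000 V=0.0000[hold]; j=5 S=130.5816 intr=0.0000 cont=0.0000 V=0.0000[hold]  S*(5)=48.1211
k=4: j=0 S=53.1729 intr=17.6171 cont=17.7987 V=17.7987[hold]; j=1 S=64.9231 intr=5.8669 cont=8.7883 V=8.7883[hold]; j=2 S=79.2700 intr=0.0000 cont=2.7723 V=2.7723[hold]; j=3 S=96.7872 intr=0.0000 cont=0.4053 V=0.4053[hold]; j=4 S=118.1755 intr=0.0000 cont=0.0000 V=0.0000[hold]  S*(4)=-
k=3: j=0 S=58.7550 intr=12.0350 cont=13.3883 V=13.3883[hold]; j=1 S=71.7388 intr=0.0000 cont=5.8505 V=5.8505[hold]; j=2 S=87.5918 intr=0.0000 cont=1.6180 V=1.6180[hold]; j=3 S=106.9480 intr=0.0000 cont=0.2078 V=0.2078[hold]  S*(3)=-
k=2: j=0 S=64.9231 intr=5.8669 cont=9.7020 V=9.7020[hold]; j=1 S=79.2700 intr=0.0000 cont=3.7843 V=3.7843[hold]; j=2 S=96.7872 intr=0.0000 cont=0.9303 V=0.9303[hold]  S*(2)=-
k=1: j=0 S=71.7388 intr=0.0000 cont=6.8098 V=6.8098[hold]; j=1 S=87.5918 intr=0.0000 cont=2.3914 V=2.3914[hold]  S*(1)=-
k=0: j=0 S=79.2700 intr=0.0000 cont=4.6514 V=4.6514[hold]  S*(0)=-

price = 4.6514
boundary = - - - - - 48.1211 53.1729 58.7550
tree:
4.6514
6.8098 2.3914
9.7020 3.7843 0.9303
13.3883 5.8505 1.6180 0.2078
17.7987 8.7883 2.7723 0.4053 0.0000
22.6689 12.7329 4.6594 0.7906 0.0000 0.0000
27.2407 17.6171 7.6292 1.5421 0.0000 0.0000 0.0000
31.3782 22.6689 12.0350 3.0078 0.0000 0.0000 0.0000 0.0000
35.1226 27.2407 17.6171 5.8669 0.0000 0.0000 0.0000 0.0000 0.0000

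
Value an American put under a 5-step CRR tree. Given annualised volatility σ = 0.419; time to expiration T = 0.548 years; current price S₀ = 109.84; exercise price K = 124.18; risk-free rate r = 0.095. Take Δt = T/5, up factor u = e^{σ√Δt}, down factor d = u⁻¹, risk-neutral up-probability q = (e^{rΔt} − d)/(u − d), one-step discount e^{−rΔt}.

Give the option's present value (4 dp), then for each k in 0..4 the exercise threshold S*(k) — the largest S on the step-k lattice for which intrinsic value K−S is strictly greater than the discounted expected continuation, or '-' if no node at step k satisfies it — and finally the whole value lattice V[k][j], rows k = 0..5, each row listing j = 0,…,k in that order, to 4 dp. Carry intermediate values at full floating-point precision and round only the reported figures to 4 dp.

Δt=0.10960  u=1.14880  d=0.87048  q=0.50298  discount=0.98964
step 5 (expiry): payoffs max(K−S,0) = 69.2831 51.7309 28.5668 0.0000 0.0000 0.0000
step 4: (k=4,j=0): S=63.0653, (K−S)⁺=61.1147, hold=59.8285 ⇒ V=61.1147 exercise | (k=4,j=1): S=83.2291, (K−S)⁺=40.9509, hold=39.6646 ⇒ V=40.9509 exercise | (k=4,j=2): S=109.8400, (K−S)⁺=14.3400, hold=14.0511 ⇒ V=14.3400 exercise | (k=4,j=3): S=144.9592, (K−S)⁺=0.0000, hold=0.0000 ⇒ V=0.0000 continue | (k=4,j=4): S=191.3070, (K−S)⁺=0.0000, hold=0.0000 ⇒ V=0.0000 continue  boundary S*=109.8400
step 3: (k=3,j=0): S=72.4491, (K−S)⁺=51.7309, hold=50.4447 ⇒ V=51.7309 exercise | (k=3,j=1): S=95.6132, (K−S)⁺=28.5668, hold=27.2805 ⇒ V=28.5668 exercise | (k=3,j=2): S=126.1837, (K−S)⁺=0.0000, hold=7.0534 ⇒ V=7.0534 continue | (k=3,j=3): S=166.5284, (K−S)⁺=0.0000, hold=0.0000 ⇒ V=0.0000 continue  boundary S*=95.6132
step 2: (k=2,j=0): S=83.2291, (K−S)⁺=40.9509, hold=39.6646 ⇒ V=40.9509 exercise | (k=2,j=1): S=109.8400, (K−S)⁺=14.3400, hold=17.5621 ⇒ V=17.5621 continue | (k=2,j=2): S=144.9592, (K−S)⁺=0.0000, hold=3.4693 ⇒ V=3.4693 continue  boundary S*=83.2291
step 1: (k=1,j=0): S=95.6132, (K−S)⁺=28.5668, hold=28.8844 ⇒ V=28.8844 continue | (k=1,j=1): S=126.1837, (K−S)⁺=0.0000, hold=10.3652 ⇒ V=10.3652 continue  boundary S*=-
step 0: (k=0,j=0): S=109.8400, (K−S)⁺=14.3400, hold=19.3669 ⇒ V=19.3669 continue  boundary S*=-

price = 19.3669
boundary = - - 83.2291 95.6132 109.8400
tree:
19.3669
28.8844 10.3652
40.9509 17.5621 3.4693
51.7309 28.5668 7.0534 0.0000
61.1147 40.9509 14.3400 0.0000 0.0000
69.2831 51.7309 28.5668 0.0000 0.0000 0.0000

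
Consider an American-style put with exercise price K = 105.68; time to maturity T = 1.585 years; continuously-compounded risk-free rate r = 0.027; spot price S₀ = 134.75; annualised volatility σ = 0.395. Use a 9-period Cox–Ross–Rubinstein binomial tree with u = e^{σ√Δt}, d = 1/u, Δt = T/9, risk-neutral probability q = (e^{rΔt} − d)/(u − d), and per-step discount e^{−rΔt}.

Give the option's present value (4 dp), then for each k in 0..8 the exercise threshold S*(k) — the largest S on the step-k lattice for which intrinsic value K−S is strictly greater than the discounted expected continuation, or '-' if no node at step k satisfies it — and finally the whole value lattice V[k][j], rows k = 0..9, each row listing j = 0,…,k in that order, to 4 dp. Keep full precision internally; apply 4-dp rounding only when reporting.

price = 10.3379
boundary = - - - - - 58.8270 49.8409 58.8270 69.4332
tree:
10.3379
14.8558 5.4077
20.8020 8.3794 2.1508
28.2669 12.6933 3.6568 0.4942
37.1065 18.7017 6.1260 0.9422 0.0000
46.8530 26.6196 10.0670 1.7962 0.0000 0.0000
55.8391 36.2836 16.1191 3.4245 0.0000 0.0000 0.0000
63.4525 46.8530 24.8715 6.5286 0.0000 0.0000 0.0000 0.0000
69.9029 55.8391 36.2468 12.4464 0.0000 0.0000 0.0000 0.0000 0.0000
75.3680 63.4525 46.8530 23.7284 0.0000 0.0000 0.0000 0.0000 0.0000 0.0000

Δt=0.17611  u=1.18029  d=0.84725  q=0.47296  discount=0.99526
step 9 (expiry): payoffs max(K−S,0) = 75.3680 63.4525 46.8530 23.7284 0.0000 0.0000 0.0000 0.0000 0.0000 0.0000
step 8: (k=8,j=0): S=35.7771, (K−S)⁺=69.9029, hold=69.4016 ⇒ V=69.9029 exercise | (k=8,j=1): S=49.8409, (K−S)⁺=55.8391, hold=55.3377 ⇒ V=55.8391 exercise | (k=8,j=2): S=69.4332, (K−S)⁺=36.2468, hold=35.7455 ⇒ V=36.2468 exercise | (k=8,j=3): S=96.7270, (K−S)⁺=8.9530, hold=12.4464 ⇒ V=12.4464 continue | (k=8,j=4): S=134.7500, (K−S)⁺=0.0000, hold=0.0000 ⇒ V=0.0000 continue | (k=8,j=5): S=187.7196, (K−S)⁺=0.0000, hold=0.0000 ⇒ V=0.0000 continue | (k=8,j=6): S=261.5113, (K−S)⁺=0.0000, hold=0.0000 ⇒ V=0.0000 continue | (k=8,j=7): S=364.3102, (K−S)⁺=0.0000, hold=0.0000 ⇒ V=0.0000 continue | (k=8,j=8): S=507.5189, (K−S)⁺=0.0000, hold=0.0000 ⇒ V=0.0000 continue  boundary S*=69.4332
step 7: (k=7,j=0): S=42.2275, (K−S)⁺=63.4525, hold=62.9511 ⇒ V=63.4525 exercise | (k=7,j=1): S=58.8270, (K−S)⁺=46.8530, hold=46.3517 ⇒ V=46.8530 exercise | (k=7,j=2): S=81.9516, (K−S)⁺=23.7284, hold=24.8715 ⇒ V=24.8715 continue | (k=7,j=3): S=114.1664, (K−S)⁺=0.0000, hold=6.5286 ⇒ V=6.5286 continue | (k=7,j=4): S=159.0447, (K−S)⁺=0.0000, hold=0.0000 ⇒ V=0.0000 continue | (k=7,j=5): S=221.5644, (K−S)⁺=0.0000, hold=0.0000 ⇒ V=0.0000 continue | (k=7,j=6): S=308.6604, (K−S)⁺=0.0000, hold=0.0000 ⇒ V=0.0000 continue | (k=7,j=7): S=429.9934, (K−S)⁺=0.0000, hold=0.0000 ⇒ V=0.0000 continue  boundary S*=58.8270
step 6: (k=6,j=0): S=49.8409, (K−S)⁺=55.8391, hold=55.3377 ⇒ V=55.8391 exercise | (k=6,j=1): S=69.4332, (K−S)⁺=36.2468, hold=36.2836 ⇒ V=36.2836 continue | (k=6,j=2): S=96.7270, (K−S)⁺=8.9530, hold=16.1191 ⇒ V=16.1191 continue | (k=6,j=3): S=134.7500, (K−S)⁺=0.0000, hold=3.4245 ⇒ V=3.4245 continue | (k=6,j=4): S=187.7196, (K−S)⁺=0.0000, hold=0.0000 ⇒ V=0.0000 continue | (k=6,j=5): S=261.5113, (K−S)⁺=0.0000, hold=0.0000 ⇒ V=0.0000 continue | (k=6,j=6): S=364.3102, (K−S)⁺=0.0000, hold=0.0000 ⇒ V=0.0000 continue  boundary S*=49.8409
step 5: (k=5,j=0): S=58.8270, (K−S)⁺=46.8530, hold=46.3690 ⇒ V=46.8530 exercise | (k=5,j=1): S=81.9516, (K−S)⁺=23.7284, hold=26.6196 ⇒ V=26.6196 continue | (k=5,j=2): S=114.1664, (K−S)⁺=0.0000, hold=10.0670 ⇒ V=10.0670 continue | (k=5,j=3): S=159.0447, (K−S)⁺=0.0000, hold=1.7962 ⇒ V=1.7962 continue | (k=5,j=4): S=221.5644, (K−S)⁺=0.0000, hold=0.0000 ⇒ V=0.0000 continue | (k=5,j=5): S=308.6604, (K−S)⁺=0.0000, hold=0.0000 ⇒ V=0.0000 continue  boundary S*=58.8270
step 4: (k=4,j=0): S=69.4332, (K−S)⁺=36.2468, hold=37.1065 ⇒ V=37.1065 continue | (k=4,j=1): S=96.7270, (K−S)⁺=8.9530, hold=18.7017 ⇒ V=18.7017 continue | (k=4,j=2): S=134.7500, (K−S)⁺=0.0000, hold=6.1260 ⇒ V=6.1260 continue | (k=4,j=3): S=187.7196, (K−S)⁺=0.0000, hold=0.9422 ⇒ V=0.9422 continue | (k=4,j=4): S=261.5113, (K−S)⁺=0.0000, hold=0.0000 ⇒ V=0.0000 continue  boundary S*=-
step 3: (k=3,j=0): S=81.9516, (K−S)⁺=23.7284, hold=28.2669 ⇒ V=28.2669 continue | (k=3,j=1): S=114.1664, (K−S)⁺=0.0000, hold=12.6933 ⇒ V=12.6933 continue | (k=3,j=2): S=159.0447, (K−S)⁺=0.0000, hold=3.6568 ⇒ V=3.6568 continue | (k=3,j=3): S=221.5644, (K−S)⁺=0.0000, hold=0.4942 ⇒ V=0.4942 continue  boundary S*=-
step 2: (k=2,j=0): S=96.7270, (K−S)⁺=8.9530, hold=20.8020 ⇒ V=20.8020 continue | (k=2,j=1): S=134.7500, (K−S)⁺=0.0000, hold=8.3794 ⇒ V=8.3794 continue | (k=2,j=2): S=187.7196, (K−S)⁺=0.0000, hold=2.1508 ⇒ V=2.1508 continue  boundary S*=-
step 1: (k=1,j=0): S=114.1664, (K−S)⁺=0.0000, hold=14.8558 ⇒ V=14.8558 continue | (k=1,j=1): S=159.0447, (K−S)⁺=0.0000, hold=5.4077 ⇒ V=5.4077 continue  boundary S*=-
step 0: (k=0,j=0): S=134.7500, (K−S)⁺=0.0000, hold=10.3379 ⇒ V=10.3379 continue  boundary S*=-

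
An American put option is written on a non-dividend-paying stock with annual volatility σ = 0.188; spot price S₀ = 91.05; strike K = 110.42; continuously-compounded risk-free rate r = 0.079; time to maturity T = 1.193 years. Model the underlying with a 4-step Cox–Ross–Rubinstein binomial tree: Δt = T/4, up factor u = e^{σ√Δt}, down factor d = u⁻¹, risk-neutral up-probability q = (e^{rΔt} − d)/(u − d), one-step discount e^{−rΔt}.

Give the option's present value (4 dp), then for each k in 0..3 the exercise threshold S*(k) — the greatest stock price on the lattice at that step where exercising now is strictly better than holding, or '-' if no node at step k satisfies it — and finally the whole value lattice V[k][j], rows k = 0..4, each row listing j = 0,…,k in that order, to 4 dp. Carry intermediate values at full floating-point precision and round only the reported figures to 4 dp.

params: Δt=0.29825 u=1.10813 d=0.90242 q=0.59026 e^(-rΔt)=0.97671
t_4 payoffs: 50.0360 36.2717 19.3700 0.0000 0.0000
t_3: node(3,0) S=66.9132 payoff=43.5068 vs cont=40.9356 → 43.5068 [stop]  node(3,1) S=82.1657 payoff=28.2543 vs cont=25.6830 → 28.2543 [stop]  node(3,2) S=100.8949 payoff=9.5251 vs cont=7.7519 → 9.5251 [stop]  node(3,3) S=123.8935 payoff=0.0000 vs cont=0.0000 → 0.0000 [wait]  ⇒ S*(3)=100.8949
t_2: node(2,0) S=74.1483 payoff=36.2717 vs cont=33.7005 → 36.2717 [stop]  node(2,1) S=91.0500 payoff=19.3700 vs cont=16.7987 → 19.3700 [stop]  node(2,2) S=111.8044 payoff=0.0000 vs cont=3.8119 → 3.8119 [wait]  ⇒ S*(2)=91.0500
t_1: node(1,0) S=82.1657 payoff=28.2543 vs cont=25.6830 → 28.2543 [stop]  node(1,1) S=100.8949 payoff=9.5251 vs cont=9.9495 → 9.9495 [wait]  ⇒ S*(1)=82.1657
t_0: node(0,0) S=91.0500 payoff=19.3700 vs cont=17.0434 → 19.3700 [stop]  ⇒ S*(0)=91.0500

price = 19.3700
boundary = 91.0500 82.1657 91.0500 100.8949
tree:
19.3700
28.2543 9.9495
36.2717 19.3700 3.8119
43.5068 28.2543 9.5251 0.0000
50.0360 36.2717 19.3700 0.0000 0.0000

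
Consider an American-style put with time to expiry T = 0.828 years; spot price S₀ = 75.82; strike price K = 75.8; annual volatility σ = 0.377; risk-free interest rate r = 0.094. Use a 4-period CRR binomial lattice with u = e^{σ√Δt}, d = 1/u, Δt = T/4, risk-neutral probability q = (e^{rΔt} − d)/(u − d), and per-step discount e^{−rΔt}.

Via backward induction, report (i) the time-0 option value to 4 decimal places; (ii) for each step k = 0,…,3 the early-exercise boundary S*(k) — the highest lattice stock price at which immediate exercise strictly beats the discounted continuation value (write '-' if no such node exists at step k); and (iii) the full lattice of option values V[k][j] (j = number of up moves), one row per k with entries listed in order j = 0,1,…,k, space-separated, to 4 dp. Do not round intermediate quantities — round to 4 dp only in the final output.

price = 7.7243
boundary = - - 53.8021 63.8692
tree:
7.7243
13.3467 2.7080
21.9979 5.6841 0.0000
30.4782 11.9308 0.0000 0.0000
37.6218 21.9979 0.0000 0.0000 0.0000

Δt=0.20700  u=1.18711  d=0.84238  q=0.51422  discount=0.98073
step 4 (expiry): payoffs max(K−S,0) = 37.6218 21.9979 0.0000 0.0000 0.0000
step 3: (k=3,j=0): S=45.3218, (K−S)⁺=30.4782, hold=29.0175 ⇒ V=30.4782 exercise | (k=3,j=1): S=63.8692, (K−S)⁺=11.9308, hold=10.4802 ⇒ V=11.9308 exercise | (k=3,j=2): S=90.0069, (K−S)⁺=0.0000, hold=0.0000 ⇒ V=0.0000 continue | (k=3,j=3): S=126.8412, (K−S)⁺=0.0000, hold=0.0000 ⇒ V=0.0000 continue  boundary S*=63.8692
step 2: (k=2,j=0): S=53.8021, (K−S)⁺=21.9979, hold=20.5372 ⇒ V=21.9979 exercise | (k=2,j=1): S=75.8200, (K−S)⁺=0.0000, hold=5.6841 ⇒ V=5.6841 continue | (k=2,j=2): S=106.8484, (K−S)⁺=0.0000, hold=0.0000 ⇒ V=0.0000 continue  boundary S*=53.8021
step 1: (k=1,j=0): S=63.8692, (K−S)⁺=11.9308, hold=13.3467 ⇒ V=13.3467 continue | (k=1,j=1): S=90.0069, (K−S)⁺=0.0000, hold=2.7080 ⇒ V=2.7080 continue  boundary S*=-
step 0: (k=0,j=0): S=75.8200, (K−S)⁺=0.0000, hold=7.7243 ⇒ V=7.7243 continue  boundary S*=-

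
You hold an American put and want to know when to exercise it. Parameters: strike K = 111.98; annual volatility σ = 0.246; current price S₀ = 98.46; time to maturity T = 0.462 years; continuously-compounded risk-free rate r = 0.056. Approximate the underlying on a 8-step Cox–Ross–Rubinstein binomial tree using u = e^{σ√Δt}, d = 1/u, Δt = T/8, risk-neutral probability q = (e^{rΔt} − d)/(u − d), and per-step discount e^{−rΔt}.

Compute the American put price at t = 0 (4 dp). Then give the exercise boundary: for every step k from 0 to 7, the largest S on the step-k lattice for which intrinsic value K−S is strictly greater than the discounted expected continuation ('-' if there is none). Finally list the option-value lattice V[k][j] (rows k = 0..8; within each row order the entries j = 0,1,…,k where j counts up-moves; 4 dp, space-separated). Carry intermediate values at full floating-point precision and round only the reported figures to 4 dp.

price = 14.4022
boundary = - 92.8081 87.4806 92.8081 87.4806 92.8081 98.4600 104.4561
tree:
14.4022
19.1719 9.9580
24.4994 14.0778 6.1038
29.5211 19.1719 9.3231 3.0815
34.2545 24.4994 13.6998 5.2206 1.0671
38.7162 29.5211 19.1719 8.5834 2.0562 0.1333
42.9218 34.2545 24.4994 13.5200 3.9438 0.2744 0.0000
46.8860 38.7162 29.5211 19.1719 7.5239 0.5648 0.0000 0.0000
50.6226 42.9218 34.2545 24.4994 13.5200 1.1626 0.0000 0.0000 0.0000

Δt=0.05775  u=1.06090  d=0.94260  q=0.51261  discount=0.99677
step 8 (expiry): payoffs max(K−S,0) = 50.6226 42.9218 34.2545 24.4994 13.5200 1.1626 0.0000 0.0000 0.0000
step 7: (k=7,j=0): S=65.0940, (K−S)⁺=46.8860, hold=46.5244 ⇒ V=46.8860 exercise | (k=7,j=1): S=73.2638, (K−S)⁺=38.7162, hold=38.3547 ⇒ V=38.7162 exercise | (k=7,j=2): S=82.4589, (K−S)⁺=29.5211, hold=29.1595 ⇒ V=29.5211 exercise | (k=7,j=3): S=92.8081, (K−S)⁺=19.1719, hold=18.8104 ⇒ V=19.1719 exercise | (k=7,j=4): S=104.4561, (K−S)⁺=7.5239, hold=7.1623 ⇒ V=7.5239 exercise | (k=7,j=5): S=117.5661, (K−S)⁺=0.0000, hold=0.5648 ⇒ V=0.5648 continue | (k=7,j=6): S=132.3215, (K−S)⁺=0.0000, hold=0.0000 ⇒ V=0.0000 continue | (k=7,j=7): S=148.9288, (K−S)⁺=0.0000, hold=0.0000 ⇒ V=0.0000 continue  boundary S*=104.4561
step 6: (k=6,j=0): S=69.0582, (K−S)⁺=42.9218, hold=42.5603 ⇒ V=42.9218 exercise | (k=6,j=1): S=77.7255, (K−S)⁺=34.2545, hold=33.8930 ⇒ V=34.2545 exercise | (k=6,j=2): S=87.4806, (K−S)⁺=24.4994, hold=24.1379 ⇒ V=24.4994 exercise | (k=6,j=3): S=98.4600, (K−S)⁺=13.5200, hold=13.1584 ⇒ V=13.5200 exercise | (k=6,j=4): S=110.8174, (K−S)⁺=1.1626, hold=3.9438 ⇒ V=3.9438 continue | (k=6,j=5): S=124.7258, (K−S)⁺=0.0000, hold=0.2744 ⇒ V=0.2744 continue | (k=6,j=6): S=140.3798, (K−S)⁺=0.0000, hold=0.0000 ⇒ V=0.0000 continue  boundary S*=98.4600
step 5: (k=5,j=0): S=73.2638, (K−S)⁺=38.7162, hold=38.3547 ⇒ V=38.7162 exercise | (k=5,j=1): S=82.4589, (K−S)⁺=29.5211, hold=29.1595 ⇒ V=29.5211 exercise | (k=5,j=2): S=92.8081, (K−S)⁺=19.1719, hold=18.8104 ⇒ V=19.1719 exercise | (k=5,j=3): S=104.4561, (K−S)⁺=7.5239, hold=8.5834 ⇒ V=8.5834 continue | (k=5,j=4): S=117.5661, (K−S)⁺=0.0000, hold=2.0562 ⇒ V=2.0562 continue | (k=5,j=5): S=132.3215, (K−S)⁺=0.0000, hold=0.1333 ⇒ V=0.1333 continue  boundary S*=92.8081
step 4: (k=4,j=0): S=77.7255, (K−S)⁺=34.2545, hold=33.8930 ⇒ V=34.2545 exercise | (k=4,j=1): S=87.4806, (K−S)⁺=24.4994, hold=24.1379 ⇒ V=24.4994 exercise | (k=4,j=2): S=98.4600, (K−S)⁺=13.5200, hold=13.6998 ⇒ V=13.6998 continue | (k=4,j=3): S=110.8174, (K−S)⁺=1.1626, hold=5.2206 ⇒ V=5.2206 continue | (k=4,j=4): S=124.7258, (K−S)⁺=0.0000, hold=1.0671 ⇒ V=1.0671 continue  boundary S*=87.4806
step 3: (k=3,j=0): S=82.4589, (K−S)⁺=29.5211, hold=29.1595 ⇒ V=29.5211 exercise | (k=3,j=1): S=92.8081, (K−S)⁺=19.1719, hold=18.9022 ⇒ V=19.1719 exercise | (k=3,j=2): S=104.4561, (K−S)⁺=7.5239, hold=9.3231 ⇒ V=9.3231 continue | (k=3,j=3): S=117.5661, (K−S)⁺=0.0000, hold=3.0815 ⇒ V=3.0815 continue  boundary S*=92.8081
step 2: (k=2,j=0): S=87.4806, (K−S)⁺=24.4994, hold=24.1379 ⇒ V=24.4994 exercise | (k=2,j=1): S=98.4600, (K−S)⁺=13.5200, hold=14.0778 ⇒ V=14.0778 continue | (k=2,j=2): S=110.8174, (K−S)⁺=1.1626, hold=6.1038 ⇒ V=6.1038 continue  boundary S*=87.4806
step 1: (k=1,j=0): S=92.8081, (K−S)⁺=19.1719, hold=19.0954 ⇒ V=19.1719 exercise | (k=1,j=1): S=104.4561, (K−S)⁺=7.5239, hold=9.9580 ⇒ V=9.9580 continue  boundary S*=92.8081
step 0: (k=0,j=0): S=98.4600, (K−S)⁺=13.5200, hold=14.4022 ⇒ V=14.4022 continue  boundary S*=-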